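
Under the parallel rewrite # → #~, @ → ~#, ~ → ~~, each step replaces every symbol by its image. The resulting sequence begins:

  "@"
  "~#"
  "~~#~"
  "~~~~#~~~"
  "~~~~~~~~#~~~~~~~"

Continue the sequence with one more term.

~~~~~~~~~~~~~~~~#~~~~~~~~~~~~~~~

Replace each of the 16 characters of ~~~~~~~~#~~~~~~~ in place — ~~ ~~ ~~ ~~ ~~ ~~ ~~ ~~ #~ ~~ ~~ ~~ ~~ ~~ ~~ ~~ — and concatenate.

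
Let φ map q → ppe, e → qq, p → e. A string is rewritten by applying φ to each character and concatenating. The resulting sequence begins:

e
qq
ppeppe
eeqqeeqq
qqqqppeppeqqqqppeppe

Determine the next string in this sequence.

ppeppeppeppeeeqqeeqqppeppeppeppeeeqqeeqq

Applying the rule to each of the 20 symbols of qqqqppeppeqqqqppeppe gives the pieces ppe ppe ppe ppe e e qq e e qq ppe ppe ppe ppe e e qq e e qq, which concatenate to the answer.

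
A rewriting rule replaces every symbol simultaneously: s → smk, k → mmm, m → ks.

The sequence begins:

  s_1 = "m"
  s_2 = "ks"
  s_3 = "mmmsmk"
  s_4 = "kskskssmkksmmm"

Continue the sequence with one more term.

φ(kskskssmkksmmm) expands symbol-by-symbol to mmm smk mmm smk mmm smk smk ks mmm mmm smk ks ks ks; joining the 14 pieces gives the next term.

mmmsmkmmmsmkmmmsmksmkksmmmmmmsmkksksks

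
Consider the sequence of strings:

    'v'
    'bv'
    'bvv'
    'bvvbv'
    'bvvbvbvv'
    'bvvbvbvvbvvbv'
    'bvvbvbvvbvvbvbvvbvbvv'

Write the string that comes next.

bvvbvbvvbvvbvbvvbvbvvbvvbvbvvbvvbv

This is a Fibonacci-style word recurrence s(k) = s(k−1)·s(k−2): e.g. bv·v = bvv.
The next term joins bvvbvbvvbvvbvbvvbvbvv and bvvbvbvvbvvbv.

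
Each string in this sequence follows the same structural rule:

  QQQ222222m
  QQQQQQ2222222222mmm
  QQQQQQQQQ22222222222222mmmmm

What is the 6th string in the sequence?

Each string has the form Q^{3n} 2^{4n+2} m^{2n-1} (n = 1, 2, …).
For term 6, n = 6, so the run lengths are 18, 26, 11.

QQQQQQQQQQQQQQQQQQ22222222222222222222222222mmmmmmmmmmm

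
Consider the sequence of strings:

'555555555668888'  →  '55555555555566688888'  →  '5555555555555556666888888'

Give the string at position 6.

5555555555555555555555556666666888888888

Term n consists of 3n+3 5's, followed by n 6's, followed by n+2 8's, where the shown terms are n = 2, 3, 4.
At n = 7 the blocks have lengths 24, 7, 9.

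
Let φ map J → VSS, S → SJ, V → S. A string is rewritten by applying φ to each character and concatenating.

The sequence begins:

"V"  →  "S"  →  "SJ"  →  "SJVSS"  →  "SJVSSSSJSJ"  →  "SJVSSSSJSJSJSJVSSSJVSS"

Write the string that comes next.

Rewriting the 22 symbols of SJVSSSSJSJSJSJVSSSJVSS one by one yields SJ VSS S SJ SJ SJ SJ VSS SJ VSS SJ VSS SJ VSS S SJ SJ SJ VSS S SJ SJ; concatenated:

SJVSSSSJSJSJSJVSSSJVSSSJVSSSJVSSSSJSJSJVSSSSJSJ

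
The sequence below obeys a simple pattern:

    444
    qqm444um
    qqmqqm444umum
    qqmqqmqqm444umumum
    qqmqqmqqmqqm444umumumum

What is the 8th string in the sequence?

s(k+1) = qqm·s(k)·um, so each term gains qqm as a prefix and um as a suffix.
From qqmqqmqqmqqm444umumumum, 3 further steps: qqmqqmqqmqqm444umumumum → qqmqqmqqmqqmqqm444umumumumum → qqmqqmqqmqqmqqmqqm444umumumumumum → (answer).

qqmqqmqqmqqmqqmqqmqqm444umumumumumumum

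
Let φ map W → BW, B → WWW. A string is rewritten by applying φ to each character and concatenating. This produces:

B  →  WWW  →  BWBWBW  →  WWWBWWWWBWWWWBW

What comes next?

BWBWBWWWWBWBWBWBWWWWBWBWBWBWWWWBW

φ(WWWBWWWWBWWWWBW) expands symbol-by-symbol to BW BW BW WWW BW BW BW BW WWW BW BW BW BW WWW BW; joining the 15 pieces gives the next term.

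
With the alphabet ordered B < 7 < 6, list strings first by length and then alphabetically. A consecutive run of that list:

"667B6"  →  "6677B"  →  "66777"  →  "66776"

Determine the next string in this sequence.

Find the rightmost character of 66776 below 6, bump it to the next letter, and reset everything to its right to B.

6676B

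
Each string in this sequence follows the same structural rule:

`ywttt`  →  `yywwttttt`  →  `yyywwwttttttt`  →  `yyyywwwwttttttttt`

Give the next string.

yyyyywwwwwttttttttttt

Term n consists of n y's, followed by n w's, followed by 2n+1 t's (n = 1, 2, …).
For the next term, n = 5, so the run lengths are 5, 5, 11.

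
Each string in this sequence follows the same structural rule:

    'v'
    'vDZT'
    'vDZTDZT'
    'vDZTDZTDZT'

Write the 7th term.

vDZTDZTDZTDZTDZTDZT

Each term is the previous one with DZT appended.
From vDZTDZTDZT, 3 further steps: vDZTDZTDZT → vDZTDZTDZTDZT → vDZTDZTDZTDZTDZT → (answer).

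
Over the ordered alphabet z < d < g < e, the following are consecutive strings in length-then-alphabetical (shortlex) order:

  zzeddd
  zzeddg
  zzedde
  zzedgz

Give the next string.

Find the rightmost character of zzedgz below e, bump it to the next letter, and reset everything to its right to z.

zzedgd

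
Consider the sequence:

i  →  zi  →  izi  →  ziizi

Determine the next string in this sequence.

Each term (from the third on) is the two preceding terms concatenated in order: term 3 = i·zi = izi.
So term 5 is izi·ziizi.

iziziizi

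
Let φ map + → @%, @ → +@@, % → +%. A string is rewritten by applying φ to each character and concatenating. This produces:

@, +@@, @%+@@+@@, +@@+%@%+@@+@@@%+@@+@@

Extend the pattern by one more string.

Rewriting the 21 symbols of +@@+%@%+@@+@@@%+@@+@@ one by one yields @% +@@ +@@ @% +% +@@ +% @% +@@ +@@ @% +@@ +@@ +@@ +% @% +@@ +@@ @% +@@ +@@; concatenated:

@%+@@+@@@%+%+@@+%@%+@@+@@@%+@@+@@+@@+%@%+@@+@@@%+@@+@@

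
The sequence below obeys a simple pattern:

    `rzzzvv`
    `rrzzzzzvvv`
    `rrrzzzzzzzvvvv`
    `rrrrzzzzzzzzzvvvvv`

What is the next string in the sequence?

Term n consists of n r's, followed by 2n+1 z's, followed by n+1 v's (n = 1, 2, …).
For the next term, n = 5, so the run lengths are 5, 11, 6.

rrrrrzzzzzzzzzzzvvvvvv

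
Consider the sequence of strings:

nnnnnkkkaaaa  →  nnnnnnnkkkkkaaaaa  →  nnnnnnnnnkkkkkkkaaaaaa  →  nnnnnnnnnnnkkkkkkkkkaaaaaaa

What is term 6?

The n-th term is 2n+1 n's then 2n-1 k's then n+2 a's, where the shown terms are n = 2, 3, 4, 5.
For term 6, n = 7, so the run lengths are 15, 13, 9.

nnnnnnnnnnnnnnnkkkkkkkkkkkkkaaaaaaaaa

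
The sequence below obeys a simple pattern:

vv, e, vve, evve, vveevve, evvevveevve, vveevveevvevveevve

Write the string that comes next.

evvevveevvevveevveevvevveevve

From term 3 onward, concatenate the second-to-last term with the last: vv·e = vve, e·vve = evve, …
Continuing: evvevveevve · vveevveevvevveevve gives term 8.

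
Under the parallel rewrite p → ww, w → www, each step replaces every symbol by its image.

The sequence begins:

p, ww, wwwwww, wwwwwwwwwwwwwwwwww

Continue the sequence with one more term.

wwwwwwwwwwwwwwwwwwwwwwwwwwwwwwwwwwwwwwwwwwwwwwwwwwwwww

Applying the rule to each of the 18 symbols of wwwwwwwwwwwwwwwwww gives the pieces www www www www www www www www www www www www www www www www www www, which concatenate to the answer.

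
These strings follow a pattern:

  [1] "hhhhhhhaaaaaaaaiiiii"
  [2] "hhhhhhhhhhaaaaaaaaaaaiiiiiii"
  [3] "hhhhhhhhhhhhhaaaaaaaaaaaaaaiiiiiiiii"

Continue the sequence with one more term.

hhhhhhhhhhhhhhhhaaaaaaaaaaaaaaaaaiiiiiiiiiii

Each string has the form h^{3n+1} a^{3n+2} i^{2n+1}, where the shown terms are n = 2, 3, 4.
At n = 5 the blocks have lengths 16, 17, 11.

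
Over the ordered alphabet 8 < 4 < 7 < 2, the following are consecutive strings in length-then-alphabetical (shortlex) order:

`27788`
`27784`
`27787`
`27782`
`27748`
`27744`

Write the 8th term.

Advancing 2 positions from 27744 through 27744 → 27747 reaches term 8.

27742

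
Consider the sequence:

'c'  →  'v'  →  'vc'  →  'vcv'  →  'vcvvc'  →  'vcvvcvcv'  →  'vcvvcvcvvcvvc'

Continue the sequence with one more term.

From term 3 onward, concatenate the last term with the second-to-last: v·c = vc, vc·v = vcv, …
So term 8 is vcvvcvcvvcvvc·vcvvcvcv.

vcvvcvcvvcvvcvcvvcvcv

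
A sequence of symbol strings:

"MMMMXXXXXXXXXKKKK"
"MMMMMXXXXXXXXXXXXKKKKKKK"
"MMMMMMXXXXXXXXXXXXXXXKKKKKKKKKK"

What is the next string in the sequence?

MMMMMMMXXXXXXXXXXXXXXXXXXKKKKKKKKKKKKK

The n-th term is n+2 M's then 3n+3 X's then 3n-2 K's, where the shown terms are n = 2, 3, 4.
For the next term, n = 5, so the run lengths are 7, 18, 13.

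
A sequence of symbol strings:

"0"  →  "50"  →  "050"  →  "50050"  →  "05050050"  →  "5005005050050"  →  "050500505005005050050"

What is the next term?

Each term (from the third on) is the two preceding terms concatenated in order: term 3 = 0·50 = 050.
The next term joins 5005005050050 and 050500505005005050050.

5005005050050050500505005005050050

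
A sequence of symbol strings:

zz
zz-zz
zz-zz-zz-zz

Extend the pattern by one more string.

Every step duplicates the string with '-' between the halves.
One more doubling of zz-zz-zz-zz gives the answer.

zz-zz-zz-zz-zz-zz-zz-zz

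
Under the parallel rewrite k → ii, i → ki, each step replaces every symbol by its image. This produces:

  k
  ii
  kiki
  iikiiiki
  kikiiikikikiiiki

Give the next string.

Rewriting the 16 symbols of kikiiikikikiiiki one by one yields ii ki ii ki ki ki ii ki ii ki ii ki ki ki ii ki; concatenated:

iikiiikikikiiikiiikiiikikikiiiki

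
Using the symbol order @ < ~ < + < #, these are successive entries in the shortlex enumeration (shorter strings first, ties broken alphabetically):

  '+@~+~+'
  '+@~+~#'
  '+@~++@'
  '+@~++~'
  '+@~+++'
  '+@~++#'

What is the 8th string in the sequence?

+@~+#~

Stepping forward 2 times from +@~++#: +@~++# → +@~+#@, then the target.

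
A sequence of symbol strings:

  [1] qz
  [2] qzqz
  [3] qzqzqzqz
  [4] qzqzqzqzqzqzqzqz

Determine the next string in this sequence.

Each string is two copies of the previous one concatenated.
Doubling qzqzqzqzqzqzqzqz:

qzqzqzqzqzqzqzqzqzqzqzqzqzqzqzqz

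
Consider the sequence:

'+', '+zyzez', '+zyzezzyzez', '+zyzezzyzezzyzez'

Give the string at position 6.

+zyzezzyzezzyzezzyzezzyzez

The strings grow by a fixed suffix zyzez each time.
From +zyzezzyzezzyzez, 2 further steps: +zyzezzyzezzyzez → +zyzezzyzezzyzezzyzez → (answer).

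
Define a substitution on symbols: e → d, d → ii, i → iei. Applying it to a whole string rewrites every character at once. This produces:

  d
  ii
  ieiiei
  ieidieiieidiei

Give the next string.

Applying the rule to each of the 14 symbols of ieidieiieidiei gives the pieces iei d iei ii iei d iei iei d iei ii iei d iei, which concatenate to the answer.

ieidieiiiieidieiieidieiiiieidiei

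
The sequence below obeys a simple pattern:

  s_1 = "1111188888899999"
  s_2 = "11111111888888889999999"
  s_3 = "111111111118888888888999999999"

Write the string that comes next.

Term n consists of 3n-1 1's, followed by 2n+2 8's, followed by 2n+1 9's, where the shown terms are n = 2, 3, 4.
For the next term, n = 5, so the run lengths are 14, 12, 11.

1111111111111188888888888899999999999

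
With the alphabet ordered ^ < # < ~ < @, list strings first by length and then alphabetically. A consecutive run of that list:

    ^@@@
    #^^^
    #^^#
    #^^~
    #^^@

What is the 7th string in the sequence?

Stepping forward 2 times from #^^@: #^^@ → #^#^, then the target.

#^##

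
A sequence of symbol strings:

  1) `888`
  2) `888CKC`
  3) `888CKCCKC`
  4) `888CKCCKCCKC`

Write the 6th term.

Each term is the previous one with CKC appended.
From 888CKCCKCCKC, 2 further steps: 888CKCCKCCKC → 888CKCCKCCKCCKC → (answer).

888CKCCKCCKCCKCCKC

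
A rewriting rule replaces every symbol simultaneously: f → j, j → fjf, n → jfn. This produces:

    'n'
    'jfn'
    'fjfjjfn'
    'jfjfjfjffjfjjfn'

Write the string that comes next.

Rewriting the 15 symbols of jfjfjfjffjfjjfn one by one yields fjf j fjf j fjf j fjf j j fjf j fjf fjf j jfn; concatenated:

fjfjfjfjfjfjfjfjjfjfjfjffjfjjfn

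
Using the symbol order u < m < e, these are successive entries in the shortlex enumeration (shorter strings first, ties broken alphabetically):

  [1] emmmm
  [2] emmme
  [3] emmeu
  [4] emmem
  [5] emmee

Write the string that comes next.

Find the rightmost character of emmee below e, bump it to the next letter, and reset everything to its right to u.

emeuu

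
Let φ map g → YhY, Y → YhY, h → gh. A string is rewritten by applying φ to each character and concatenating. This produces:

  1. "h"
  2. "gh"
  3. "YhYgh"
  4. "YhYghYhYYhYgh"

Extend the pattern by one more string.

Replace each of the 13 characters of YhYghYhYYhYgh in place — YhY gh YhY YhY gh YhY gh YhY YhY gh YhY YhY gh — and concatenate.

YhYghYhYYhYghYhYghYhYYhYghYhYYhYgh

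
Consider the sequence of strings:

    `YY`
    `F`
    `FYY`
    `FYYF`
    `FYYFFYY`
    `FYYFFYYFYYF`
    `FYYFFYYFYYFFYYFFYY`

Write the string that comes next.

Each term (from the third on) is the previous term followed by the one before it: term 3 = F·YY = FYY.
The next term joins FYYFFYYFYYFFYYFFYY and FYYFFYYFYYF.

FYYFFYYFYYFFYYFFYYFYYFFYYFYYF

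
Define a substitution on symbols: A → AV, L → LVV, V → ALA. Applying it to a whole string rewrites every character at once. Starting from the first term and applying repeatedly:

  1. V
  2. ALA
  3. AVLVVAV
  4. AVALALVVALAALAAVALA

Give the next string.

AVALAAVLVVAVLVVALAALAAVLVVAVAVLVVAVAVALAAVLVVAV

φ(AVALALVVALAALAAVALA) expands symbol-by-symbol to AV ALA AV LVV AV LVV ALA ALA AV LVV AV AV LVV AV AV ALA AV LVV AV; joining the 19 pieces gives the next term.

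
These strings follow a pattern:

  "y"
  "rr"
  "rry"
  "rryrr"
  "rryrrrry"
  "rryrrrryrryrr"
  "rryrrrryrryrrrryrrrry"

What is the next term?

rryrrrryrryrrrryrrrryrryrrrryrryrr

Each term (from the third on) is the previous term followed by the one before it: term 3 = rr·y = rry.
The next term joins rryrrrryrryrrrryrrrry and rryrrrryrryrr.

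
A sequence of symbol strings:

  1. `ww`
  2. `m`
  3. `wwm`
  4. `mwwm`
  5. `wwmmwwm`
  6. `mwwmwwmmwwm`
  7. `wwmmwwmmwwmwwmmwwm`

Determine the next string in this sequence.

This is a Fibonacci-style word recurrence s(k) = s(k−2)·s(k−1): e.g. ww·m = wwm.
Continuing: mwwmwwmmwwm · wwmmwwmmwwmwwmmwwm gives term 8.

mwwmwwmmwwmwwmmwwmmwwmwwmmwwm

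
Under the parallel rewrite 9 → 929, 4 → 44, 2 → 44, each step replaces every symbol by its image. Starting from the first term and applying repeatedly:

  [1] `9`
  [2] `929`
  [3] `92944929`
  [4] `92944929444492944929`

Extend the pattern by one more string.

929449294444929449294444444492944929444492944929

Applying the rule to each of the 20 symbols of 92944929444492944929 gives the pieces 929 44 929 44 44 929 44 929 44 44 44 44 929 44 929 44 44 929 44 929, which concatenate to the answer.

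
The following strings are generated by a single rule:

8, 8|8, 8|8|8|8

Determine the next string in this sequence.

8|8|8|8|8|8|8|8

Every step duplicates the string with '|' between the halves.
So the next term is two copies of 8|8|8|8 with '|' between the halves.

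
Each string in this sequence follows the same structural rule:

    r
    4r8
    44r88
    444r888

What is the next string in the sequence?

s(k+1) = 4·s(k)·8, so each term gains 4 as a prefix and 8 as a suffix.
Applying this once more to 444r888:

4444r8888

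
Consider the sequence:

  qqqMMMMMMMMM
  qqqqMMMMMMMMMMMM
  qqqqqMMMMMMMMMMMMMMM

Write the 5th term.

Term n consists of n q's, followed by 3n M's, where the shown terms are n = 3, 4, 5.
Setting n = 7 gives 7, 21 characters in each block.

qqqqqqqMMMMMMMMMMMMMMMMMMMMM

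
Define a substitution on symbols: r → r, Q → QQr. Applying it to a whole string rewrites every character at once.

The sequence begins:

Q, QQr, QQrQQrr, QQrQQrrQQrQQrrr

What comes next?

Replace each of the 15 characters of QQrQQrrQQrQQrrr in place — QQr QQr r QQr QQr r r QQr QQr r QQr QQr r r r — and concatenate.

QQrQQrrQQrQQrrrQQrQQrrQQrQQrrrr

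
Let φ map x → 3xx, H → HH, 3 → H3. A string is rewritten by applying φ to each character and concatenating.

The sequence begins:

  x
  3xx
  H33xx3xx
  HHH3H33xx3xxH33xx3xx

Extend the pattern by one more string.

HHHHHHH3HHH3H33xx3xxH33xx3xxHHH3H33xx3xxH33xx3xx

Applying the rule to each of the 20 symbols of HHH3H33xx3xxH33xx3xx gives the pieces HH HH HH H3 HH H3 H3 3xx 3xx H3 3xx 3xx HH H3 H3 3xx 3xx H3 3xx 3xx, which concatenate to the answer.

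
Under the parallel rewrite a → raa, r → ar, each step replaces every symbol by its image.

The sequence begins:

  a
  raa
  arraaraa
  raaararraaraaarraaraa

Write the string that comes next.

Rewriting the 21 symbols of raaararraaraaarraaraa one by one yields ar raa raa raa ar raa ar ar raa raa ar raa raa raa ar ar raa raa ar raa raa; concatenated:

arraaraaraaarraaararraaraaarraaraaraaararraaraaarraaraa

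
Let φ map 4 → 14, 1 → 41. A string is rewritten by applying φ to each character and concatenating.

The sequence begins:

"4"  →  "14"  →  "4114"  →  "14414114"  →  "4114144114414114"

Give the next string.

Rewriting the 16 symbols of 4114144114414114 one by one yields 14 41 41 14 41 14 14 41 41 14 14 41 14 41 41 14; concatenated:

14414114411414414114144114414114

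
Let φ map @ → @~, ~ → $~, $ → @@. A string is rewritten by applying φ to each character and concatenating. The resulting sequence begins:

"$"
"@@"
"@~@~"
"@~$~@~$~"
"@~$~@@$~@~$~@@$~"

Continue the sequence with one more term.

Applying the rule to each of the 16 symbols of @~$~@@$~@~$~@@$~ gives the pieces @~ $~ @@ $~ @~ @~ @@ $~ @~ $~ @@ $~ @~ @~ @@ $~, which concatenate to the answer.

@~$~@@$~@~@~@@$~@~$~@@$~@~@~@@$~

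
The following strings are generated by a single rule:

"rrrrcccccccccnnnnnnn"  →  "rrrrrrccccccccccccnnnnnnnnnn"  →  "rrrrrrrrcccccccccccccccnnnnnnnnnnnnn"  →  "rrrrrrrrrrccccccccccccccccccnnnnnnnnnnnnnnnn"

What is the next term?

rrrrrrrrrrrrcccccccccccccccccccccnnnnnnnnnnnnnnnnnnn

Reading off run lengths: r runs 4, 6, 8, 10; c runs 9, 12, 15, 18; n runs 7, 10, 13, 16 — each is linear in n, where the shown terms are n = 2, 3, 4, 5.
For the next term, n = 6, so the run lengths are 12, 21, 19.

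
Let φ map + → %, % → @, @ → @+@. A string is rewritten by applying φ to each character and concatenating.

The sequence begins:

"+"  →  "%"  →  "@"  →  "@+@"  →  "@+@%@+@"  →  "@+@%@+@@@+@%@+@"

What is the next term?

@+@%@+@@@+@%@+@@+@@+@%@+@@@+@%@+@

Replace each of the 15 characters of @+@%@+@@@+@%@+@ in place — @+@ % @+@ @ @+@ % @+@ @+@ @+@ % @+@ @ @+@ % @+@ — and concatenate.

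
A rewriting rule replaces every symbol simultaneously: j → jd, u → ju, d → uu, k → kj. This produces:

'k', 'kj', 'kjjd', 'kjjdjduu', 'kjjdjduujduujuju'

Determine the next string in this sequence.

Applying the rule to each of the 16 symbols of kjjdjduujduujuju gives the pieces kj jd jd uu jd uu ju ju jd uu ju ju jd ju jd ju, which concatenate to the answer.

kjjdjduujduujujujduujujujdjujdju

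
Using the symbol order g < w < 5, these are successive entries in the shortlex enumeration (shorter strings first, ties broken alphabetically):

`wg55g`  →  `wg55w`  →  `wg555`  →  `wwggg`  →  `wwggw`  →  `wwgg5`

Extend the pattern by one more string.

wwgwg

Treat wwgg5 as a base-3 numeral over the given alphabet and add one, carrying through any trailing 5's.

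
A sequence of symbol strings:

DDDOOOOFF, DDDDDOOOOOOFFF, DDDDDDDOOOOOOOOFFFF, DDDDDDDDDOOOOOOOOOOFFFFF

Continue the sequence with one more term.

DDDDDDDDDDDOOOOOOOOOOOOFFFFFF

Reading off run lengths: D runs 3, 5, 7, 9; O runs 4, 6, 8, 10; F runs 2, 3, 4, 5 — each is linear in n, where the shown terms are n = 2, 3, 4, 5.
For the next term, n = 6, so the run lengths are 11, 12, 6.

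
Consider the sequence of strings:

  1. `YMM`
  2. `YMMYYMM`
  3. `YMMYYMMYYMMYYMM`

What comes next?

Each string is two copies of the previous one joined by 'Y'.
Doubling YMMYYMMYYMMYYMM with 'Y' between the halves:

YMMYYMMYYMMYYMMYYMMYYMMYYMMYYMM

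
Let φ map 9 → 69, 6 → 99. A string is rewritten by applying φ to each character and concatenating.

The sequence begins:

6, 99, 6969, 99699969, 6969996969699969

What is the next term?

99699969696999699969996969699969

φ(6969996969699969) expands symbol-by-symbol to 99 69 99 69 69 69 99 69 99 69 99 69 69 69 99 69; joining the 16 pieces gives the next term.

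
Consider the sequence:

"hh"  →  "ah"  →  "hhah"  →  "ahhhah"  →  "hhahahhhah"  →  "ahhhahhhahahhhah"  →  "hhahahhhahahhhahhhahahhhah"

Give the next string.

Each term (from the third on) is the two preceding terms concatenated in order: term 3 = hh·ah = hhah.
The next term joins ahhhahhhahahhhah and hhahahhhahahhhahhhahahhhah.

ahhhahhhahahhhahhhahahhhahahhhahhhahahhhah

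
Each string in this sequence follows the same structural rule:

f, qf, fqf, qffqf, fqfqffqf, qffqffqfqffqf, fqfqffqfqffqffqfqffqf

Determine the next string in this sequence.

qffqffqfqffqffqfqffqfqffqffqfqffqf

This is a Fibonacci-style word recurrence s(k) = s(k−2)·s(k−1): e.g. f·qf = fqf.
Continuing: qffqffqfqffqf · fqfqffqfqffqffqfqffqf gives term 8.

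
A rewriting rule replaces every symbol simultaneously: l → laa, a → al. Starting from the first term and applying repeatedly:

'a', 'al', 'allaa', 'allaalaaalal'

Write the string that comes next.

Apply φ to allaalaaalal symbol by symbol: a→al, l→laa, l→laa, a→al, a→al, l→laa, a→al, a→al, a→al, l→laa, a→al, l→laa; joined: al laa laa al al laa al al al laa al laa.

allaalaaalallaaalalallaaallaa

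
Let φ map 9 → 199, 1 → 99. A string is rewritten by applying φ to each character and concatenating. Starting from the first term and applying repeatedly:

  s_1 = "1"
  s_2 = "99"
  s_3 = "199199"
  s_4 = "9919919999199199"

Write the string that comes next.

19919999199199991991991991999919919999199199

φ(9919919999199199) expands symbol-by-symbol to 199 199 99 199 199 99 199 199 199 199 99 199 199 99 199 199; joining the 16 pieces gives the next term.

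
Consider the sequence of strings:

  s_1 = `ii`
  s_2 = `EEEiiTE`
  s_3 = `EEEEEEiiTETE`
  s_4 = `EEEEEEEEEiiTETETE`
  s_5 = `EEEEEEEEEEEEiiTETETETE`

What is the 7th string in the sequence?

Every step adds EEE to the front and TE to the end of the previous string.
From EEEEEEEEEEEEiiTETETETE, 2 further steps: EEEEEEEEEEEEiiTETETETE → EEEEEEEEEEEEEEEiiTETETETETE → (answer).

EEEEEEEEEEEEEEEEEEiiTETETETETETE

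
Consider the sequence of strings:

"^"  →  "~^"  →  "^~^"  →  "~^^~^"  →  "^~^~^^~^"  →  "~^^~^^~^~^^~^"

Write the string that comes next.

This is a Fibonacci-style word recurrence s(k) = s(k−2)·s(k−1): e.g. ^·~^ = ^~^.
So term 7 is ^~^~^^~^·~^^~^^~^~^^~^.

^~^~^^~^~^^~^^~^~^^~^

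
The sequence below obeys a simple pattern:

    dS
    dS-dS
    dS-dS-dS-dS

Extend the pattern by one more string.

s(k+1) = s(k)·-·s(k) — each term doubles the last with '-' between the halves.
So the next term is two copies of dS-dS-dS-dS with '-' between the halves.

dS-dS-dS-dS-dS-dS-dS-dS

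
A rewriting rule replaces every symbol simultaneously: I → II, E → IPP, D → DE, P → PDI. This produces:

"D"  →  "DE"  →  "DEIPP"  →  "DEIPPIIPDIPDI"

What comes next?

DEIPPIIPDIPDIIIIIPDIDEIIPDIDEII

Applying the rule to each of the 13 symbols of DEIPPIIPDIPDI gives the pieces DE IPP II PDI PDI II II PDI DE II PDI DE II, which concatenate to the answer.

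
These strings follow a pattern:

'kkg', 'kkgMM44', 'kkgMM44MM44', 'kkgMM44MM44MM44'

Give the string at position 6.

kkgMM44MM44MM44MM44MM44

Every step adds MM44 to the end: s(k+1) = s(k)·MM44.
From kkgMM44MM44MM44, 2 further steps: kkgMM44MM44MM44 → kkgMM44MM44MM44MM44 → (answer).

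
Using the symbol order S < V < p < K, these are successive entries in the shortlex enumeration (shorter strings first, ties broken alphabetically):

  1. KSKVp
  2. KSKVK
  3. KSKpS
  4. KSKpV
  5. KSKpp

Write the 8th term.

Advancing 3 positions from KSKpp through KSKpp → KSKpK → KSKKS reaches term 8.

KSKKV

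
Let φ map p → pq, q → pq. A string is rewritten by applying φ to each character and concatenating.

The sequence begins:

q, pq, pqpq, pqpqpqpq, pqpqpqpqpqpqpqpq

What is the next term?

pqpqpqpqpqpqpqpqpqpqpqpqpqpqpqpq

Applying the rule to each of the 16 symbols of pqpqpqpqpqpqpqpq gives the pieces pq pq pq pq pq pq pq pq pq pq pq pq pq pq pq pq, which concatenate to the answer.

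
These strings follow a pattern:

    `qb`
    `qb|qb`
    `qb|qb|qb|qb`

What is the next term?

Every step duplicates the string with '|' between the halves.
One more doubling of qb|qb|qb|qb gives the answer.

qb|qb|qb|qb|qb|qb|qb|qb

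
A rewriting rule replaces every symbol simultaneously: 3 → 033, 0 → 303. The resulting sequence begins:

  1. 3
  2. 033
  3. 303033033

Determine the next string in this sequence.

Expanding 303033033: 3→033, 0→303, 3→033, 0→303, 3→033, 3→033, 0→303, 3→033, 3→033. Concatenated: 033 303 033 303 033 033 303 033 033.

033303033303033033303033033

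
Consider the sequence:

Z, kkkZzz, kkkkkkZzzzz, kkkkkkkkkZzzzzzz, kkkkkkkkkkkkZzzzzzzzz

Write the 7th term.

kkkkkkkkkkkkkkkkkkZzzzzzzzzzzzz

Every step adds kkk to the front and zz to the end of the previous string.
From kkkkkkkkkkkkZzzzzzzzz, 2 further steps: kkkkkkkkkkkkZzzzzzzzz → kkkkkkkkkkkkkkkZzzzzzzzzzz → (answer).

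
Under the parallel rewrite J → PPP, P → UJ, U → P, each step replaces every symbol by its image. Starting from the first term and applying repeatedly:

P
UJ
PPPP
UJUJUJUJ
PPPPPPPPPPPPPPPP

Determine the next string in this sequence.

UJUJUJUJUJUJUJUJUJUJUJUJUJUJUJUJ

Applying the rule to each of the 16 symbols of PPPPPPPPPPPPPPPP gives the pieces UJ UJ UJ UJ UJ UJ UJ UJ UJ UJ UJ UJ UJ UJ UJ UJ, which concatenate to the answer.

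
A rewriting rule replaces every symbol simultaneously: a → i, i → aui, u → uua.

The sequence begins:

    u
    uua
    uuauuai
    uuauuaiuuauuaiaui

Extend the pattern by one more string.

uuauuaiuuauuaiauiuuauuaiuuauuaiauiiuuaaui

Replace each of the 17 characters of uuauuaiuuauuaiaui in place — uua uua i uua uua i aui uua uua i uua uua i aui i uua aui — and concatenate.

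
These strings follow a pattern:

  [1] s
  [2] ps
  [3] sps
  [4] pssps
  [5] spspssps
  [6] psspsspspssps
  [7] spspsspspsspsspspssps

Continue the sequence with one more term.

psspsspspsspsspspsspspsspsspspssps

This is a Fibonacci-style word recurrence s(k) = s(k−2)·s(k−1): e.g. s·ps = sps.
The next term joins psspsspspssps and spspsspspsspsspspssps.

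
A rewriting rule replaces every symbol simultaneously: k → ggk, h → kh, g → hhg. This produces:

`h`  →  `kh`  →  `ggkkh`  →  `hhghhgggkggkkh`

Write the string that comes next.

Rewriting the 14 symbols of hhghhgggkggkkh one by one yields kh kh hhg kh kh hhg hhg hhg ggk hhg hhg ggk ggk kh; concatenated:

khkhhhgkhkhhhghhghhgggkhhghhgggkggkkh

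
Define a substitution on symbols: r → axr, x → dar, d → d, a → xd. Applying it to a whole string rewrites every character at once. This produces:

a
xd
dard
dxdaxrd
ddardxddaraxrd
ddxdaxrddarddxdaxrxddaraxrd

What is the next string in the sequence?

Rewriting the 27 symbols of ddxdaxrddarddxdaxrxddaraxrd one by one yields d d dar d xd dar axr d d xd axr d d dar d xd dar axr dar d d xd axr xd dar axr d; concatenated:

dddardxddaraxrddxdaxrdddardxddaraxrdarddxdaxrxddaraxrd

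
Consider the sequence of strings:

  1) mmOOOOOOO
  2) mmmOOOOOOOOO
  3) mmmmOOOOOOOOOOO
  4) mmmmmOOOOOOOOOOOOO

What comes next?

Reading off run lengths: m runs 2, 3, 4, 5; O runs 7, 9, 11, 13 — each is linear in n, where the shown terms are n = 3, 4, 5, 6.
Setting n = 7 gives 6, 15 characters in each block.

mmmmmmOOOOOOOOOOOOOOO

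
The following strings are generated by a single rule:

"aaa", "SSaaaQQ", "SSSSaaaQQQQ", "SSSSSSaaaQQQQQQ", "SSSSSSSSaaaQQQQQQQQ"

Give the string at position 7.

SSSSSSSSSSSSaaaQQQQQQQQQQQQ

Every step adds SS to the front and QQ to the end of the previous string.
From SSSSSSSSaaaQQQQQQQQ, 2 further steps: SSSSSSSSaaaQQQQQQQQ → SSSSSSSSSSaaaQQQQQQQQQQ → (answer).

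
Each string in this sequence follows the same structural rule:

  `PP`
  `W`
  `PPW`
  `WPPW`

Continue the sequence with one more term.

Each term (from the third on) is the two preceding terms concatenated in order: term 3 = PP·W = PPW.
So term 5 is PPW·WPPW.

PPWWPPW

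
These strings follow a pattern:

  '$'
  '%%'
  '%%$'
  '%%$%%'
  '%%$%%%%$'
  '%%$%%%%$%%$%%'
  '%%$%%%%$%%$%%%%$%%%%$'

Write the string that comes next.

This is a Fibonacci-style word recurrence s(k) = s(k−1)·s(k−2): e.g. %%·$ = %%$.
Continuing: %%$%%%%$%%$%%%%$%%%%$ · %%$%%%%$%%$%% gives term 8.

%%$%%%%$%%$%%%%$%%%%$%%$%%%%$%%$%%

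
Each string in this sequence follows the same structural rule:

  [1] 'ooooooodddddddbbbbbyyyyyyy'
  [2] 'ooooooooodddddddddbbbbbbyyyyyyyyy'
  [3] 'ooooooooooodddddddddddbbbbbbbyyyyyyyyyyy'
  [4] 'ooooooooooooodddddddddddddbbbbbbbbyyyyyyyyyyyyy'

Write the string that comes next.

ooooooooooooooodddddddddddddddbbbbbbbbbyyyyyyyyyyyyyyy

Each string has the form o^{2n+1} d^{2n+1} b^{n+2} y^{2n+1}, where the shown terms are n = 3, 4, 5, 6.
At n = 7 the blocks have lengths 15, 15, 9, 15.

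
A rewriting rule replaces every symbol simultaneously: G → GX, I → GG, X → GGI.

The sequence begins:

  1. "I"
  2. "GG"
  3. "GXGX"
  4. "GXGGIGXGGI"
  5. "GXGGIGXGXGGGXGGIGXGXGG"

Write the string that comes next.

GXGGIGXGXGGGXGGIGXGGIGXGXGXGGIGXGXGGGXGGIGXGGIGXGX

Applying the rule to each of the 22 symbols of GXGGIGXGXGGGXGGIGXGXGG gives the pieces GX GGI GX GX GG GX GGI GX GGI GX GX GX GGI GX GX GG GX GGI GX GGI GX GX, which concatenate to the answer.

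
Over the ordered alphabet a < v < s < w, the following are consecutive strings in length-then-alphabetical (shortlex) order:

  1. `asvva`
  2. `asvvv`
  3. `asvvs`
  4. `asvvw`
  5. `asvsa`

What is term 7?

asvss

Stepping forward 2 times from asvsa: asvsa → asvsv, then the target.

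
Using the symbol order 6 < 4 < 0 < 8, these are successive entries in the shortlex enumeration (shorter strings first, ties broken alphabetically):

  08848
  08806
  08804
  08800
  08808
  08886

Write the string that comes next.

08884

Treat 08886 as a base-4 numeral over the given alphabet and add one, carrying through any trailing 8's.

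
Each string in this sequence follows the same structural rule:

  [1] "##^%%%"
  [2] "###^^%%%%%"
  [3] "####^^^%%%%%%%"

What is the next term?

#####^^^^%%%%%%%%%

Reading off run lengths: # runs 2, 3, 4; ^ runs 1, 2, 3; % runs 3, 5, 7 — each is linear in n, where the shown terms are n = 2, 3, 4.
Setting n = 5 gives 5, 4, 9 characters in each block.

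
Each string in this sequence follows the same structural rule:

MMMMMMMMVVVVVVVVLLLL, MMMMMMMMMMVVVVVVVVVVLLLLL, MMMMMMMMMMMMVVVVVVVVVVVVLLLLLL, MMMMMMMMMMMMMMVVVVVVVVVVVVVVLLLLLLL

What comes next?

Reading off run lengths: M runs 8, 10, 12, 14; V runs 8, 10, 12, 14; L runs 4, 5, 6, 7 — each is linear in n, where the shown terms are n = 3, 4, 5, 6.
At n = 7 the blocks have lengths 16, 16, 8.

MMMMMMMMMMMMMMMMVVVVVVVVVVVVVVVVLLLLLLLL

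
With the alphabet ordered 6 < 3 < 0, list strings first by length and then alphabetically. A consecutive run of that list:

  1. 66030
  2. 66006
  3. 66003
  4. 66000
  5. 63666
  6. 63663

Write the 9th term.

Continuing the enumeration 3 steps past 63663: 63663 → 63660 → 63636 → (answer).

63633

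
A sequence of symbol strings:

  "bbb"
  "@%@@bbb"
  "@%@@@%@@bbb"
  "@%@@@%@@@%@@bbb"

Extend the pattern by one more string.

The strings grow by a fixed prefix @%@@ each time.
So the next term is @%@@·@%@@@%@@@%@@bbb.

@%@@@%@@@%@@@%@@bbb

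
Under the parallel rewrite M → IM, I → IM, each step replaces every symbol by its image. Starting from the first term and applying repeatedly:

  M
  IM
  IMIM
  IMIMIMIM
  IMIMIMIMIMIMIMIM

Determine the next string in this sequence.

IMIMIMIMIMIMIMIMIMIMIMIMIMIMIMIM

Applying the rule to each of the 16 symbols of IMIMIMIMIMIMIMIM gives the pieces IM IM IM IM IM IM IM IM IM IM IM IM IM IM IM IM, which concatenate to the answer.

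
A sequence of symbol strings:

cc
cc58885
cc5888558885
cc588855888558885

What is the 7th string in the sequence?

cc588855888558885588855888558885

Each term is the previous one with 58885 appended.
From cc588855888558885, 3 further steps: cc588855888558885 → cc58885588855888558885 → cc5888558885588855888558885 → (answer).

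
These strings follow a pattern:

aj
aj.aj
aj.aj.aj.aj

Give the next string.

aj.aj.aj.aj.aj.aj.aj.aj

s(k+1) = s(k)·.·s(k) — each term doubles the last with '.' between the halves.
One more doubling of aj.aj.aj.aj gives the answer.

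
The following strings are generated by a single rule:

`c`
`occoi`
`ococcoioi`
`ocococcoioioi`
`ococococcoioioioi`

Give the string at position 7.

Every step adds oc to the front and oi to the end of the previous string.
From ococococcoioioioi, 2 further steps: ococococcoioioioi → ocococococcoioioioioi → (answer).

ococococococcoioioioioioi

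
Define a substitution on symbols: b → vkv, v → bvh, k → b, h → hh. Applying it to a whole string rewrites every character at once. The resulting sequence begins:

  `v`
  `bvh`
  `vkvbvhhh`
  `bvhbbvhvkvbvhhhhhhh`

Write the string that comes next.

vkvbvhhhvkvvkvbvhhhbvhbbvhvkvbvhhhhhhhhhhhhhhh

Applying the rule to each of the 19 symbols of bvhbbvhvkvbvhhhhhhh gives the pieces vkv bvh hh vkv vkv bvh hh bvh b bvh vkv bvh hh hh hh hh hh hh hh, which concatenate to the answer.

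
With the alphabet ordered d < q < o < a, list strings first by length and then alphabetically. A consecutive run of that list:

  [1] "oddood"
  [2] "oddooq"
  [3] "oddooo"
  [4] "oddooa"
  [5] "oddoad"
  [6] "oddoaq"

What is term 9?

Stepping forward 3 times from oddoaq: oddoaq → oddoao → oddoaa, then the target.

oddadd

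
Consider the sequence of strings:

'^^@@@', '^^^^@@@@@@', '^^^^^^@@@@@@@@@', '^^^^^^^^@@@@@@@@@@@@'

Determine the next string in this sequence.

^^^^^^^^^^@@@@@@@@@@@@@@@

Reading off run lengths: ^ runs 2, 4, 6, 8; @ runs 3, 6, 9, 12 — each is linear in n (n = 1, 2, …).
At n = 5 the blocks have lengths 10, 15.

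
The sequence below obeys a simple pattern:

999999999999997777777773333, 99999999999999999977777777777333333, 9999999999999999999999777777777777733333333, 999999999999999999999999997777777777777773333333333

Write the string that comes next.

Reading off run lengths: 9 runs 14, 18, 22, 26; 7 runs 9, 11, 13, 15; 3 runs 4, 6, 8, 10 — each is linear in n, where the shown terms are n = 3, 4, 5, 6.
For the next term, n = 7, so the run lengths are 30, 17, 12.

99999999999999999999999999999977777777777777777333333333333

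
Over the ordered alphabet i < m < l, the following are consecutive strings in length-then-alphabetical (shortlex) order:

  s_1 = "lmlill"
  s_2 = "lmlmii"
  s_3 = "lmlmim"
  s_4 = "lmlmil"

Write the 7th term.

Advancing 3 positions from lmlmil through lmlmil → lmlmmi → lmlmmm reaches term 7.

lmlmml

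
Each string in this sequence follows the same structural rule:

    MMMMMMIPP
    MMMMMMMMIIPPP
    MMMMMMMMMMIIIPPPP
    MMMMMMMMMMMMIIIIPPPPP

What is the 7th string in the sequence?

MMMMMMMMMMMMMMMMMMIIIIIIIPPPPPPPP

The n-th term is 2n+2 M's then n-1 I's then n P's, where the shown terms are n = 2, 3, 4, 5.
At n = 8 the blocks have lengths 18, 7, 8.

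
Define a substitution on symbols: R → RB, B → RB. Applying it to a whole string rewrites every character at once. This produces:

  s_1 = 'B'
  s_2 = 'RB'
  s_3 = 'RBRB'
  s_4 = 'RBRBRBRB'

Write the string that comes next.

RBRBRBRBRBRBRBRB

Rewriting each symbol of RBRBRBRB: R→RB, B→RB, R→RB, B→RB, R→RB, B→RB, R→RB, B→RB, which concatenates to RB RB RB RB RB RB RB RB.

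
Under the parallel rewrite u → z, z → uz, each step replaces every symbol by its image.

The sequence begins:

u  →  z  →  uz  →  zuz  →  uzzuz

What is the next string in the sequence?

Expanding uzzuz: u→z, z→uz, z→uz, u→z, z→uz. Concatenated: z uz uz z uz.

zuzuzzuz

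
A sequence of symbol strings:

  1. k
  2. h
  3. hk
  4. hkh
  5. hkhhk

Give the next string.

hkhhkhkh

Each term (from the third on) is the previous term followed by the one before it: term 3 = h·k = hk.
So term 6 is hkhhk·hkh.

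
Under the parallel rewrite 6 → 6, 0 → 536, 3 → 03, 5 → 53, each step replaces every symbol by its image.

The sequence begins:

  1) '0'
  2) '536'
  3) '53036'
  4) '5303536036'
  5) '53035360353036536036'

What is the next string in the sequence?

5303536035303653603530353603653036536036

φ(53035360353036536036) expands symbol-by-symbol to 53 03 536 03 53 03 6 536 03 53 03 536 03 6 53 03 6 536 03 6; joining the 20 pieces gives the next term.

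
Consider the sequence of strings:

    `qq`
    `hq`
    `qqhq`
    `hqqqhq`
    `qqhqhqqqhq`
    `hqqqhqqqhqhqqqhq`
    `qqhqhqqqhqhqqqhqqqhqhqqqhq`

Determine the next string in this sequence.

This is a Fibonacci-style word recurrence s(k) = s(k−2)·s(k−1): e.g. qq·hq = qqhq.
The next term joins hqqqhqqqhqhqqqhq and qqhqhqqqhqhqqqhqqqhqhqqqhq.

hqqqhqqqhqhqqqhqqqhqhqqqhqhqqqhqqqhqhqqqhq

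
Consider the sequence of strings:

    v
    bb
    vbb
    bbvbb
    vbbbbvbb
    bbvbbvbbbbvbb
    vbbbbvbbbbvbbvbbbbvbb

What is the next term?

bbvbbvbbbbvbbvbbbbvbbbbvbbvbbbbvbb

Each term (from the third on) is the two preceding terms concatenated in order: term 3 = v·bb = vbb.
So term 8 is bbvbbvbbbbvbb·vbbbbvbbbbvbbvbbbbvbb.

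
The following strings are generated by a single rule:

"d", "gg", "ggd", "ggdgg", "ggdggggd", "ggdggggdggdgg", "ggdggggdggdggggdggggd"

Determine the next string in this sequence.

From term 3 onward, concatenate the last term with the second-to-last: gg·d = ggd, ggd·gg = ggdgg, …
So term 8 is ggdggggdggdggggdggggd·ggdggggdggdgg.

ggdggggdggdggggdggggdggdggggdggdgg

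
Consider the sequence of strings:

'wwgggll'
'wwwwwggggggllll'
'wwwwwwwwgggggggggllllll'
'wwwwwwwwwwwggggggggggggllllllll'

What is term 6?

Term n consists of 3n-1 w's, followed by 3n g's, followed by 2n l's (n = 1, 2, …).
At n = 6 the blocks have lengths 17, 18, 12.

wwwwwwwwwwwwwwwwwggggggggggggggggggllllllllllll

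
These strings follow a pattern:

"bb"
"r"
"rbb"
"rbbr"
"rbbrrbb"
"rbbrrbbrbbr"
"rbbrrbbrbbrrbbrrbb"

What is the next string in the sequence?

Each term (from the third on) is the previous term followed by the one before it: term 3 = r·bb = rbb.
So term 8 is rbbrrbbrbbrrbbrrbb·rbbrrbbrbbr.

rbbrrbbrbbrrbbrrbbrbbrrbbrbbr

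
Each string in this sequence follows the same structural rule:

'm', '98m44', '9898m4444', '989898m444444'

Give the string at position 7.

s(k+1) = 98·s(k)·44, so each term gains 98 as a prefix and 44 as a suffix.
From 989898m444444, 3 further steps: 989898m444444 → 98989898m44444444 → 9898989898m4444444444 → (answer).

989898989898m444444444444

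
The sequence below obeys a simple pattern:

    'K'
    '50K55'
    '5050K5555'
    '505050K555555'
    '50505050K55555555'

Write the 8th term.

50505050505050K55555555555555

Every step adds 50 to the front and 55 to the end of the previous string.
From 50505050K55555555, 3 further steps: 50505050K55555555 → 5050505050K5555555555 → 505050505050K555555555555 → (answer).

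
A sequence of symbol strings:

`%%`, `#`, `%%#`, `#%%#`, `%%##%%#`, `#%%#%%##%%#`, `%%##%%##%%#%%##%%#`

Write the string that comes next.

#%%#%%##%%#%%##%%##%%#%%##%%#

This is a Fibonacci-style word recurrence s(k) = s(k−2)·s(k−1): e.g. %%·# = %%#.
Continuing: #%%#%%##%%# · %%##%%##%%#%%##%%# gives term 8.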